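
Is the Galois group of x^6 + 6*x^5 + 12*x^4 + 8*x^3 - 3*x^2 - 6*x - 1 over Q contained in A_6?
The polynomial is irreducible of degree 6 over Q. Its discriminant is -419904, which is not a perfect square. A Galois group lies in the alternating group exactly when the discriminant is a square in Q, so the Galois group (A_4 x C_2) is not contained in A_6.

No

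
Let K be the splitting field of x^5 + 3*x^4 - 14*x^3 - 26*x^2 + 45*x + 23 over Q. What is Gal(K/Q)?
The polynomial f is an irreducible quintic over Q, so G = Gal(f/Q) is a transitive subgroup of S_5: one of C_5 (5T1, order 5), D_5 (5T2, order 10), F_20 (5T3, order 20), A_5 (5T4, order 60) or S_5 (5T5, order 120). The discriminant of f is 15352201216 = 123904^2, a perfect square, so G is contained in A_5. The transitive groups of degree 5 contained in A_5 are: C_5 (5T1, order 5), D_5 (5T2, order 10), A_5 (5T4, order 60). By Dedekind's theorem, for a prime p not dividing disc(f) the degrees of the irreducible factors of f mod p form the cycle type of an element of G. Factoring f modulo the 14 such primes p <= 53 (skipping 2, 11, which divide the discriminant), each new pattern first appears at: mod 3: f = (x^5 + x^3 + x^2 + 2), pattern 5; mod 23: f = (x)(x + 6)(x + 9)(x + 13)(x + 21), pattern 1+1+1+1+1. No other pattern occurs in this range, so the set of observed cycle types is {5, 1+1+1+1+1}. The candidates containing elements of all these cycle types are C_5 (5T1) of order 5, D_5 (5T2) of order 10, A_5 (5T4) of order 60; the others are excluded. The observed types are precisely the cycle types that occur in C_5 (5T1). Each of the other remaining candidates has further cycle types, and by the Chebotarev density theorem the matching factorization patterns would occur for a proportion of primes equal to their share of the group: D_5 (5T2) additionally contains elements of type 2+2+1 (5 of its 10 elements, about 50% of primes); A_5 (5T4) additionally contains elements of type 3+1+1, 2+2+1 (35 of its 60 elements, about 58% of primes). None of the 14 primes tested shows any such pattern (for each of these groups the chance of that is below 10^-4), which rules them out. Hence G = C_5 (5T1), of order 5.

5T1: C_5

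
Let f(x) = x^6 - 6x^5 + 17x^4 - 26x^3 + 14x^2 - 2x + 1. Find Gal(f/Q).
The polynomial f is an irreducible sextic over Q, so G = Gal(f/Q) is one of the 16 transitive subgroups 6T1, ..., 6T16 of S_6. The discriminant of f is 276091456 = 16616^2, a perfect square, so G is contained in A_6. The transitive groups of degree 6 contained in A_6 are: A_4 (6T4, order 12), S_4 (6T7, order 24), (C_3 x C_3) : C_4 (6T10, order 36), PSL(2,5) (6T12, order 60), A_6 (6T15, order 360). By Dedekind's theorem, for a prime p not dividing disc(f) the degrees of the irreducible factors of f mod p form the cycle type of an element of G. Factoring f modulo the 79 such primes p <= 421 (skipping 2, 31, 67, which divide the discriminant), each new pattern first appears at: mod 3: f = (x^2 + 1)(x^4 + x^2 + x + 1), pattern 4+2; mod 5: f = (x^3 + x^2 + 2)(x^3 + 3x^2 + 4x + 3), pattern 3+3; mod 11: f = (x + 4)(x + 9)(x^2 + 5)(x^2 + 3x + 3), pattern 2+2+1+1. No other pattern occurs in this range, so the set of observed cycle types is {4+2, 3+3, 2+2+1+1}. The candidates containing elements of all these cycle types are S_4 (6T7) of order 24, (C_3 x C_3) : C_4 (6T10) of order 36, A_6 (6T15) of order 360; the others are excluded. The observed types are precisely the cycle types that occur in S_4 (6T7) (apart from the identity). Each of the other remaining candidates has further cycle types, and by the Chebotarev density theorem the matching factorization patterns would occur for a proportion of primes equal to their share of the group: (C_3 x C_3) : C_4 (6T10) additionally contains elements of type 3+1+1+1 (4 of its 36 elements, about 11% of primes); A_6 (6T15) additionally contains elements of type 5+1, 3+1+1+1 (184 of its 360 elements, about 51% of primes). None of the 79 primes tested shows any such pattern (for each of these groups the chance of that is below 10^-4), which rules them out. Hence G = S_4 (6T7), of order 24.

S_4 (also written S4+)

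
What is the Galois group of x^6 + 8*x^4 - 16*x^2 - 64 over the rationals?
The polynomial f is an irreducible sextic over Q, so G = Gal(f/Q) is one of the 16 transitive subgroups 6T1, ..., 6T16 of S_6. The discriminant of f is 164995463643136 = 12845056^2, a perfect square, so G is contained in A_6. The transitive groups of degree 6 contained in A_6 are: A_4 (6T4, order 12), S_4 (6T7, order 24), (C_3 x C_3) : C_4 (6T10, order 36), PSL(2,5) (6T12, order 60), A_6 (6T15, order 360). By Dedekind's theorem, for a prime p not dividing disc(f) the degrees of the irreducible factors of f mod p form the cycle type of an element of G. Factoring f modulo the 33 such primes p <= 149 (skipping 2, 7, which divide the discriminant), each new pattern first appears at: mod 3: f = (x^3 + x^2 + 2)(x^3 + 2x^2 + 1), pattern 3+3; mod 13: f = (x + 4)(x + 9)(x^2 + 5)(x^2 + 6), pattern 2+2+1+1. No other pattern occurs in this range, so the set of observed cycle types is {3+3, 2+2+1+1}. The candidates containing elements of all these cycle types are A_4 (6T4) of order 12, S_4 (6T7) of order 24, (C_3 x C_3) : C_4 (6T10) of order 36, PSL(2,5) (6T12) of order 60, A_6 (6T15) of order 360; the others are excluded. The observed types are precisely the cycle types that occur in A_4 (6T4) (apart from the identity). Each of the other remaining candidates has further cycle types, and by the Chebotarev density theorem the matching factorization patterns would occur for a proportion of primes equal to their share of the group: S_4 (6T7) additionally contains elements of type 4+2 (6 of its 24 elements, about 25% of primes); (C_3 x C_3) : C_4 (6T10) additionally contains elements of type 4+2, 3+1+1+1 (22 of its 36 elements, about 61% of primes); PSL(2,5) (6T12) additionally contains elements of type 5+1 (24 of its 60 elements, about 40% of primes); A_6 (6T15) additionally contains elements of type 5+1, 4+2, 3+1+1+1 (274 of its 360 elements, about 76% of primes). None of the 33 primes tested shows any such pattern (for each of these groups the chance of that is below 10^-4), which rules them out. Hence G = A_4 (6T4), of order 12.

6T4: A_4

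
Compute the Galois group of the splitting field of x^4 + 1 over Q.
The polynomial is an irreducible quartic over Q and its discriminant is 256 = 16^2, a perfect square, so the Galois group is contained in A_4. The resolvent cubic y^3 - 4*y splits completely over Q, which gives the Klein four-group V_4.

V_4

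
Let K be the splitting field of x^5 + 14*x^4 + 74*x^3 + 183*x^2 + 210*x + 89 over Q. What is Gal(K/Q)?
C_5, the cyclic group of order 5

The polynomial f is an irreducible quintic over Q, so G = Gal(f/Q) is a transitive subgroup of S_5: one of C_5 (5T1, order 5), D_5 (5T2, order 10), F_20 (5T3, order 20), A_5 (5T4, order 60) or S_5 (5T5, order 120). The discriminant of f is 14641 = 121^2, a perfect square, so G is contained in A_5. The transitive groups of degree 5 contained in A_5 are: C_5 (5T1, order 5), D_5 (5T2, order 10), A_5 (5T4, order 60). By Dedekind's theorem, for a prime p not dividing disc(f) the degrees of the irreducible factors of f mod p form the cycle type of an element of G. Factoring f modulo the 14 such primes p <= 47 (skipping 11, which divides the discriminant), each new pattern first appears at: mod 2: f = (x^5 + x^2 + 1), pattern 5; mod 23: f = (x + 7)(x + 9)(x + 13)(x + 14)(x + 17), pattern 1+1+1+1+1. No other pattern occurs in this range, so the set of observed cycle types is {5, 1+1+1+1+1}. The candidates containing elements of all these cycle types are C_5 (5T1) of order 5, D_5 (5T2) of order 10, A_5 (5T4) of order 60; the others are excluded. The observed types are precisely the cycle types that occur in C_5 (5T1). Each of the other remaining candidates has further cycle types, and by the Chebotarev density theorem the matching factorization patterns would occur for a proportion of primes equal to their share of the group: D_5 (5T2) additionally contains elements of type 2+2+1 (5 of its 10 elements, about 50% of primes); A_5 (5T4) additionally contains elements of type 3+1+1, 2+2+1 (35 of its 60 elements, about 58% of primes). None of the 14 primes tested shows any such pattern (for each of these groups the chance of that is below 10^-4), which rules them out. Hence G = C_5 (5T1), of order 5.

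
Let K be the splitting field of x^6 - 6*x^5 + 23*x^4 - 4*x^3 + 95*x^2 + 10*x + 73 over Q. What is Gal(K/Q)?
The polynomial f is an irreducible sextic over Q, so G = Gal(f/Q) is one of the 16 transitive subgroups 6T1, ..., 6T16 of S_6. The discriminant of f is -7990769474338816, which is not a perfect square, so G is not contained in A_6. The transitive groups of degree 6 not contained in A_6 are: C_6 (6T1, order 6), S_3 (6T2, order 6), D_6 (6T3, order 12), C_3 x S_3 (6T5, order 18), A_4 x C_2 (6T6, order 24), S_4 (6T8, order 24), S_3 x S_3 (6T9, order 36), S_4 x C_2 (6T11, order 48), (S_3 x S_3) : C_2 (6T13, order 72), PGL(2,5) (6T14, order 120), S_6 (6T16, order 720). By Dedekind's theorem, for a prime p not dividing disc(f) the degrees of the irreducible factors of f mod p form the cycle type of an element of G. Factoring f modulo the 17 such primes p <= 71 (skipping 2, 11, 31, which divide the discriminant), each new pattern first appears at: mod 3: f = (x + 1)(x + 2)(x^4 + 2x + 2), pattern 4+1+1; mod 5: f = (x^3 + x^2 + 2)(x^3 + 3x^2 + 4), pattern 3+3; mod 7: f = (x^6 + x^5 + 2x^4 + 3x^3 + 4x^2 + 3x + 3), pattern 6; mod 13: f = (x^2 + 9x + 2)(x^4 + 11x^3 + 4), pattern 4+2; mod 37: f = (x + 13)(x + 33)(x^2 + 29x + 1)(x^2 + 30x + 5), pattern 2+2+1+1; mod 47: f = (x + 6)(x + 7)(x + 33)(x + 43)(x^2 + 46x + 13), pattern 2+1+1+1+1; mod 67: f = (x^2 + 13x + 7)(x^2 + 14x + 65)(x^2 + 34x + 57), pattern 2+2+2. No other pattern occurs in this range, so the set of observed cycle types is {4+1+1, 3+3, 6, 4+2, 2+2+1+1, 2+1+1+1+1, 2+2+2}. The candidates containing elements of all these cycle types are S_4 x C_2 (6T11) of order 48, S_6 (6T16) of order 720; the others are excluded. The observed types are precisely the cycle types that occur in S_4 x C_2 (6T11) (apart from the identity). Each of the other remaining candidates has further cycle types, and by the Chebotarev density theorem the matching factorization patterns would occur for a proportion of primes equal to their share of the group: S_6 (6T16) additionally contains elements of type 5+1, 3+2+1, 3+1+1+1 (304 of its 720 elements, about 42% of primes). None of the 17 primes tested shows any such pattern (for each of these groups the chance of that is below 10^-4), which rules them out. Hence G = S_4 x C_2 (6T11), of order 48.

S_4 x C_2 (also written S4xC2)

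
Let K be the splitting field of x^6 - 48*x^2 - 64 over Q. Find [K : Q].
12

The degree of the splitting field over Q equals the order of the Galois group, so first determine the group. The polynomial f is an irreducible sextic over Q, so G = Gal(f/Q) is one of the 16 transitive subgroups 6T1, ..., 6T16 of S_6. The discriminant of f is 450868486864896 = 21233664^2, a perfect square, so G is contained in A_6. The transitive groups of degree 6 contained in A_6 are: A_4 (6T4, order 12), S_4 (6T7, order 24), (C_3 x C_3) : C_4 (6T10, order 36), PSL(2,5) (6T12, order 60), A_6 (6T15, order 360). By Dedekind's theorem, for a prime p not dividing disc(f) the degrees of the irreducible factors of f mod p form the cycle type of an element of G. Factoring f modulo the 33 such primes p <= 149 (skipping 2, 3, which divide the discriminant), each new pattern first appears at: mod 5: f = (x^3 + 2x^2 + 2x + 3)(x^3 + 3x^2 + 2x + 2), pattern 3+3; mod 17: f = (x + 4)(x + 13)(x^2 + 5)(x^2 + 11), pattern 2+2+1+1; mod 71: f = (x + 7)(x + 8)(x + 10)(x + 61)(x + 63)(x + 64), pattern 1+1+1+1+1+1. No other pattern occurs in this range, so the set of observed cycle types is {3+3, 2+2+1+1, 1+1+1+1+1+1}. The candidates containing elements of all these cycle types are A_4 (6T4) of order 12, S_4 (6T7) of order 24, (C_3 x C_3) : C_4 (6T10) of order 36, PSL(2,5) (6T12) of order 60, A_6 (6T15) of order 360; the others are excluded. The observed types are precisely the cycle types that occur in A_4 (6T4). Each of the other remaining candidates has further cycle types, and by the Chebotarev density theorem the matching factorization patterns would occur for a proportion of primes equal to their share of the group: S_4 (6T7) additionally contains elements of type 4+2 (6 of its 24 elements, about 25% of primes); (C_3 x C_3) : C_4 (6T10) additionally contains elements of type 4+2, 3+1+1+1 (22 of its 36 elements, about 61% of primes); PSL(2,5) (6T12) additionally contains elements of type 5+1 (24 of its 60 elements, about 40% of primes); A_6 (6T15) additionally contains elements of type 5+1, 4+2, 3+1+1+1 (274 of its 360 elements, about 76% of primes). None of the 33 primes tested shows any such pattern (for each of these groups the chance of that is below 10^-4), which rules them out. Hence G = A_4 (6T4), of order 12. The Galois group A_4 (6T4) has order 12, so the splitting field has degree 12 over Q.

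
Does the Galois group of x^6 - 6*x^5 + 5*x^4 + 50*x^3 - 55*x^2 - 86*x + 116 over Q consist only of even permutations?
Yes

The polynomial is irreducible of degree 6 over Q. Its discriminant is 38875225000000 = 6235000^2, a perfect square. A Galois group lies in the alternating group exactly when the discriminant is a square in Q, so the Galois group ((C_3 x C_3) : C_4) is contained in A_6.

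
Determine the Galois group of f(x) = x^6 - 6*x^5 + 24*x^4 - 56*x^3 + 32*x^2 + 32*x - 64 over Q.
The polynomial f is an irreducible sextic over Q, so G = Gal(f/Q) is one of the 16 transitive subgroups 6T1, ..., 6T16 of S_6. The discriminant of f is 870211913777152, which is not a perfect square, so G is not contained in A_6. The transitive groups of degree 6 not contained in A_6 are: C_6 (6T1, order 6), S_3 (6T2, order 6), D_6 (6T3, order 12), C_3 x S_3 (6T5, order 18), A_4 x C_2 (6T6, order 24), S_4 (6T8, order 24), S_3 x S_3 (6T9, order 36), S_4 x C_2 (6T11, order 48), (S_3 x S_3) : C_2 (6T13, order 72), PGL(2,5) (6T14, order 120), S_6 (6T16, order 720). By Dedekind's theorem, for a prime p not dividing disc(f) the degrees of the irreducible factors of f mod p form the cycle type of an element of G. Factoring f modulo the 22 such primes p <= 89 (skipping 2, 37, which divide the discriminant), each new pattern first appears at: mod 3: f = (x^3 + x^2 + 2)(x^3 + 2x^2 + x + 1), pattern 3+3; mod 5: f = (x^2 + 2)(x^2 + x + 1)(x^2 + 3x + 3), pattern 2+2+2; mod 17: f = (x + 2)(x + 13)(x^4 + 13x^3 + 7x^2 + 11x + 8), pattern 4+1+1; mod 67: f = (x + 8)(x + 57)(x^2 + 65x + 26)(x^2 + 65x + 66), pattern 2+2+1+1. No other pattern occurs in this range, so the set of observed cycle types is {3+3, 2+2+2, 4+1+1, 2+2+1+1}. The candidates containing elements of all these cycle types are S_4 (6T8) of order 24, S_4 x C_2 (6T11) of order 48, PGL(2,5) (6T14) of order 120, S_6 (6T16) of order 720; the others are excluded. The observed types are precisely the cycle types that occur in S_4 (6T8) (apart from the identity). Each of the other remaining candidates has further cycle types, and by the Chebotarev density theorem the matching factorization patterns would occur for a proportion of primes equal to their share of the group: S_4 x C_2 (6T11) additionally contains elements of type 6, 4+2, 2+1+1+1+1 (17 of its 48 elements, about 35% of primes); PGL(2,5) (6T14) additionally contains elements of type 6, 5+1 (44 of its 120 elements, about 37% of primes); S_6 (6T16) additionally contains elements of type 6, 5+1, 4+2, 3+2+1, 3+1+1+1, 2+1+1+1+1 (529 of its 720 elements, about 73% of primes). None of the 22 primes tested shows any such pattern (for each of these groups the chance of that is below 10^-4), which rules them out. Hence G = S_4 (6T8), of order 24.

6T8: S_4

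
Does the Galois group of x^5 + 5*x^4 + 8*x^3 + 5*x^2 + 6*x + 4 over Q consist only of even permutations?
The polynomial is irreducible of degree 5 over Q. Its discriminant is 562324, which is not a perfect square. A Galois group lies in the alternating group exactly when the discriminant is a square in Q, so the Galois group (S_5) is not contained in A_5.

No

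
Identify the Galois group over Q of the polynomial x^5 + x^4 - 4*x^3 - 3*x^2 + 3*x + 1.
The polynomial f is an irreducible quintic over Q, so G = Gal(f/Q) is a transitive subgroup of S_5: one of C_5 (5T1, order 5), D_5 (5T2, order 10), F_20 (5T3, order 20), A_5 (5T4, order 60) or S_5 (5T5, order 120). The discriminant of f is 14641 = 121^2, a perfect square, so G is contained in A_5. The transitive groups of degree 5 contained in A_5 are: C_5 (5T1, order 5), D_5 (5T2, order 10), A_5 (5T4, order 60). By Dedekind's theorem, for a prime p not dividing disc(f) the degrees of the irreducible factors of f mod p form the cycle type of an element of G. Factoring f modulo the 14 such primes p <= 47 (skipping 11, which divides the discriminant), each new pattern first appears at: mod 2: f = (x^5 + x^4 + x^2 + x + 1), pattern 5; mod 23: f = (x + 9)(x + 12)(x + 13)(x + 17)(x + 19), pattern 1+1+1+1+1. No other pattern occurs in this range, so the set of observed cycle types is {5, 1+1+1+1+1}. The candidates containing elements of all these cycle types are C_5 (5T1) of order 5, D_5 (5T2) of order 10, A_5 (5T4) of order 60; the others are excluded. The observed types are precisely the cycle types that occur in C_5 (5T1). Each of the other remaining candidates has further cycle types, and by the Chebotarev density theorem the matching factorization patterns would occur for a proportion of primes equal to their share of the group: D_5 (5T2) additionally contains elements of type 2+2+1 (5 of its 10 elements, about 50% of primes); A_5 (5T4) additionally contains elements of type 3+1+1, 2+2+1 (35 of its 60 elements, about 58% of primes). None of the 14 primes tested shows any such pattern (for each of these groups the chance of that is below 10^-4), which rules them out. Hence G = C_5 (5T1), of order 5.

5T1: C_5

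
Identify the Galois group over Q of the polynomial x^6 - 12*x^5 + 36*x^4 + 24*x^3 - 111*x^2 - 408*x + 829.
The polynomial f is an irreducible sextic over Q, so G = Gal(f/Q) is one of the 16 transitive subgroups 6T1, ..., 6T16 of S_6. The discriminant of f is -9221581132716096, which is not a perfect square, so G is not contained in A_6. The transitive groups of degree 6 not contained in A_6 are: C_6 (6T1, order 6), S_3 (6T2, order 6), D_6 (6T3, order 12), C_3 x S_3 (6T5, order 18), A_4 x C_2 (6T6, order 24), S_4 (6T8, order 24), S_3 x S_3 (6T9, order 36), S_4 x C_2 (6T11, order 48), (S_3 x S_3) : C_2 (6T13, order 72), PGL(2,5) (6T14, order 120), S_6 (6T16, order 720). By Dedekind's theorem, for a prime p not dividing disc(f) the degrees of the irreducible factors of f mod p form the cycle type of an element of G. Factoring f modulo the 33 such primes p <= 149 (skipping 2, 3, which divide the discriminant), each new pattern first appears at: mod 5: f = (x^3 + x^2 + 4x + 3)(x^3 + 2x^2 + 3), pattern 3+3; mod 7: f = (x^6 + 2x^5 + x^4 + 3x^3 + x^2 + 5x + 3), pattern 6; mod 17: f = (x + 14)(x + 15)(x^2 + 2x + 11)(x^2 + 8x + 2), pattern 2+2+1+1; mod 19: f = (x + 2)(x + 11)(x + 14)(x + 15)(x^2 + 3x + 4), pattern 2+1+1+1+1; mod 71: f = (x^2 + 25x + 57)(x^2 + 45x + 57)(x^2 + 60x + 64), pattern 2+2+2. No other pattern occurs in this range, so the set of observed cycle types is {3+3, 6, 2+2+1+1, 2+1+1+1+1, 2+2+2}. The candidates containing elements of all these cycle types are A_4 x C_2 (6T6) of order 24, S_4 x C_2 (6T11) of order 48, (S_3 x S_3) : C_2 (6T13) of order 72, S_6 (6T16) of order 720; the others are excluded. The observed types are precisely the cycle types that occur in A_4 x C_2 (6T6) (apart from the identity). Each of the other remaining candidates has further cycle types, and by the Chebotarev density theorem the matching factorization patterns would occur for a proportion of primes equal to their share of the group: S_4 x C_2 (6T11) additionally contains elements of type 4+2, 4+1+1 (12 of its 48 elements, about 25% of primes); (S_3 x S_3) : C_2 (6T13) additionally contains elements of type 4+2, 3+2+1, 3+1+1+1 (34 of its 72 elements, about 47% of primes); S_6 (6T16) additionally contains elements of type 5+1, 4+2, 4+1+1, 3+2+1, 3+1+1+1 (484 of its 720 elements, about 67% of primes). None of the 33 primes tested shows any such pattern (for each of these groups the chance of that is below 10^-4), which rules them out. Hence G = A_4 x C_2 (6T6), of order 24.

A_4 x C_2 (also written A4xC2)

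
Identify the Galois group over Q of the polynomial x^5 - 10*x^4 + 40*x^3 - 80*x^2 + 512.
The polynomial f is an irreducible quintic over Q, so G = Gal(f/Q) is a transitive subgroup of S_5: one of C_5 (5T1, order 5), D_5 (5T2, order 10), F_20 (5T3, order 20), A_5 (5T4, order 60) or S_5 (5T5, order 120). The discriminant of f is 67108864000000 = 8192000^2, a perfect square, so G is contained in A_5. The transitive groups of degree 5 contained in A_5 are: C_5 (5T1, order 5), D_5 (5T2, order 10), A_5 (5T4, order 60). By Dedekind's theorem, for a prime p not dividing disc(f) the degrees of the irreducible factors of f mod p form the cycle type of an element of G. Factoring f modulo the 23 such primes p <= 97 (skipping 2, 5, which divide the discriminant), each new pattern first appears at: mod 3: f = (x + 1)(x^2 + 1)(x^2 + x + 2), pattern 2+2+1; mod 7: f = (x^5 + 4x^4 + 5x^3 + 4x^2 + 1), pattern 5. No other pattern occurs in this range, so the set of observed cycle types is {2+2+1, 5}. The candidates containing elements of all these cycle types are D_5 (5T2) of order 10, A_5 (5T4) of order 60; the others are excluded. The observed types are precisely the cycle types that occur in D_5 (5T2) (apart from the identity). Each of the other remaining candidates has further cycle types, and by the Chebotarev density theorem the matching factorization patterns would occur for a proportion of primes equal to their share of the group: A_5 (5T4) additionally contains elements of type 3+1+1 (20 of its 60 elements, about 33% of primes). None of the 23 primes tested shows any such pattern (for each of these groups the chance of that is below 10^-4), which rules them out. Hence G = D_5 (5T2), of order 10.

D_5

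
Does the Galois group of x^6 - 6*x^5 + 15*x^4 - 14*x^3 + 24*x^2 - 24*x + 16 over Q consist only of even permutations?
The polynomial is irreducible of degree 6 over Q. Its discriminant is -1160950579200, which is not a perfect square. A Galois group lies in the alternating group exactly when the discriminant is a square in Q, so the Galois group (S_3) is not contained in A_6.

No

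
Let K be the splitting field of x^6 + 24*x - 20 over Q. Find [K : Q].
The degree of the splitting field over Q equals the order of the Galois group, so first determine the group. The polynomial f is an irreducible sextic over Q, so G = Gal(f/Q) is one of the 16 transitive subgroups 6T1, ..., 6T16 of S_6. The discriminant of f is 746496000000 = 864000^2, a perfect square, so G is contained in A_6. The transitive groups of degree 6 contained in A_6 are: A_4 (6T4, order 12), S_4 (6T7, order 24), (C_3 x C_3) : C_4 (6T10, order 36), PSL(2,5) (6T12, order 60), A_6 (6T15, order 360). By Dedekind's theorem, for a prime p not dividing disc(f) the degrees of the irreducible factors of f mod p form the cycle type of an element of G. Factoring f modulo the 6 such primes p <= 23 (skipping 2, 3, 5, which divide the discriminant), each new pattern first appears at: mod 7: f = (x + 3)(x^5 + 4x^4 + 2x^3 + x^2 + 4x + 5), pattern 5+1; mod 23: f = (x + 7)(x + 12)(x + 21)(x^3 + 6x^2 + 13x + 16), pattern 3+1+1+1. No other pattern occurs in this range, so the set of observed cycle types is {5+1, 3+1+1+1}. Among the candidates above, the only group containing elements of all these cycle types is A_6 (6T15) — each of A_4 (6T4), S_4 (6T7), (C_3 x C_3) : C_4 (6T10), PSL(2,5) (6T12) lacks at least one of them. Hence G = A_6 (6T15), of order 360. The Galois group A_6 (6T15) has order 360, so the splitting field has degree 360 over Q.

360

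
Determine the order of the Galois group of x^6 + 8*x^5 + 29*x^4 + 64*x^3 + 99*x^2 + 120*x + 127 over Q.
6

The degree of the splitting field over Q equals the order of the Galois group, so first determine the group. The polynomial f is an irreducible sextic over Q, so G = Gal(f/Q) is one of the 16 transitive subgroups 6T1, ..., 6T16 of S_6. The discriminant of f is -18046378835968, which is not a perfect square, so G is not contained in A_6. The transitive groups of degree 6 not contained in A_6 are: C_6 (6T1, order 6), S_3 (6T2, order 6), D_6 (6T3, order 12), C_3 x S_3 (6T5, order 18), A_4 x C_2 (6T6, order 24), S_4 (6T8, order 24), S_3 x S_3 (6T9, order 36), S_4 x C_2 (6T11, order 48), (S_3 x S_3) : C_2 (6T13, order 72), PGL(2,5) (6T14, order 120), S_6 (6T16, order 720). By Dedekind's theorem, for a prime p not dividing disc(f) the degrees of the irreducible factors of f mod p form the cycle type of an element of G. Factoring f modulo the 37 such primes p <= 167 (skipping 2, 7, which divide the discriminant), each new pattern first appears at: mod 3: f = (x^6 + 2x^5 + 2x^4 + x^3 + 1), pattern 6; mod 11: f = (x^3 + 2x^2 + 6x + 8)(x^3 + 6x^2 + 9), pattern 3+3; mod 13: f = (x^2 + x + 4)(x^2 + 8x + 11)(x^2 + 12x + 2), pattern 2+2+2; mod 29: f = (x + 9)(x + 11)(x + 13)(x + 16)(x + 19)(x + 27), pattern 1+1+1+1+1+1. No other pattern occurs in this range, so the set of observed cycle types is {6, 3+3, 2+2+2, 1+1+1+1+1+1}. The candidates containing elements of all these cycle types are C_6 (6T1) of order 6, D_6 (6T3) of order 12, C_3 x S_3 (6T5) of order 18, A_4 x C_2 (6T6) of order 24, S_3 x S_3 (6T9) of order 36, S_4 x C_2 (6T11) of order 48, (S_3 x S_3) : C_2 (6T13) of order 72, PGL(2,5) (6T14) of order 120, S_6 (6T16) of order 720; the others are excluded. The observed types are precisely the cycle types that occur in C_6 (6T1). Each of the other remaining candidates has further cycle types, and by the Chebotarev density theorem the matching factorization patterns would occur for a proportion of primes equal to their share of the group: D_6 (6T3) additionally contains elements of type 2+2+1+1 (3 of its 12 elements, about 25% of primes); C_3 x S_3 (6T5) additionally contains elements of type 3+1+1+1 (4 of its 18 elements, about 22% of primes); A_4 x C_2 (6T6) additionally contains elements of type 2+2+1+1, 2+1+1+1+1 (6 of its 24 elements, about 25% of primes); S_3 x S_3 (6T9) additionally contains elements of type 3+1+1+1, 2+2+1+1 (13 of its 36 elements, about 36% of primes); S_4 x C_2 (6T11) additionally contains elements of type 4+2, 4+1+1, 2+2+1+1, 2+1+1+1+1 (24 of its 48 elements, about 50% of primes); (S_3 x S_3) : C_2 (6T13) additionally contains elements of type 4+2, 3+2+1, 3+1+1+1, 2+2+1+1, 2+1+1+1+1 (49 of its 72 elements, about 68% of primes); PGL(2,5) (6T14) additionally contains elements of type 5+1, 4+1+1, 2+2+1+1 (69 of its 120 elements, about 58% of primes); S_6 (6T16) additionally contains elements of type 5+1, 4+2, 4+1+1, 3+2+1, 3+1+1+1, 2+2+1+1, 2+1+1+1+1 (544 of its 720 elements, about 76% of primes). None of the 37 primes tested shows any such pattern (for each of these groups the chance of that is below 10^-4), which rules them out. Hence G = C_6 (6T1), of order 6. The Galois group C_6 (6T1) has order 6, so the splitting field has degree 6 over Q.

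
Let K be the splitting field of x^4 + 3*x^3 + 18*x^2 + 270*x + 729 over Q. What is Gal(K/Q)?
The polynomial is an irreducible quartic over Q and its discriminant is 121699989, which is not a perfect square, so the Galois group is not contained in A_4. The resolvent cubic y^3 - 18*y^2 - 2106*y - 26973 is irreducible over Q. An irreducible resolvent with non-square discriminant gives S_4.

4T5: S_4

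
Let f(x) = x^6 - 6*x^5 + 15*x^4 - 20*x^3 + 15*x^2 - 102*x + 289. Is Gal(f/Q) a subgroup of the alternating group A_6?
No

The polynomial is irreducible of degree 6 over Q. Its discriminant is -9727331052552192, which is not a perfect square. A Galois group lies in the alternating group exactly when the discriminant is a square in Q, so the Galois group ((S_3 x S_3) : C_2) is not contained in A_6.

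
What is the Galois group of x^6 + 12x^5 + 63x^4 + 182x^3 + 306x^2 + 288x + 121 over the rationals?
The polynomial f is an irreducible sextic over Q, so G = Gal(f/Q) is one of the 16 transitive subgroups 6T1, ..., 6T16 of S_6. The discriminant of f is -16003008, which is not a perfect square, so G is not contained in A_6. The transitive groups of degree 6 not contained in A_6 are: C_6 (6T1, order 6), S_3 (6T2, order 6), D_6 (6T3, order 12), C_3 x S_3 (6T5, order 18), A_4 x C_2 (6T6, order 24), S_4 (6T8, order 24), S_3 x S_3 (6T9, order 36), S_4 x C_2 (6T11, order 48), (S_3 x S_3) : C_2 (6T13, order 72), PGL(2,5) (6T14, order 120), S_6 (6T16, order 720). By Dedekind's theorem, for a prime p not dividing disc(f) the degrees of the irreducible factors of f mod p form the cycle type of an element of G. Factoring f modulo the 21 such primes p <= 89 (skipping 2, 3, 7, which divide the discriminant), each new pattern first appears at: mod 5: f = (x^6 + 2x^5 + 3x^4 + 2x^3 + x^2 + 3x + 1), pattern 6; mod 11: f = (x)(x^5 + x^4 + 8x^3 + 6x^2 + 9x + 2), pattern 5+1; mod 13: f = (x + 3)(x + 7)(x^4 + 2x^3 + 9x^2 + 11x + 7), pattern 4+1+1; mod 23: f = (x + 5)(x + 9)(x^2 + 9x + 16)(x^2 + 12x + 14), pattern 2+2+1+1; mod 43: f = (x^3 + 25x^2 + 24x + 21)(x^3 + 30x^2 + 20x + 16), pattern 3+3; mod 61: f = (x^2 + 36x + 40)(x^2 + 47x + 41)(x^2 + 51x + 35), pattern 2+2+2. No other pattern occurs in this range, so the set of observed cycle types is {6, 5+1, 4+1+1, 2+2+1+1, 3+3, 2+2+2}. The candidates containing elements of all these cycle types are PGL(2,5) (6T14) of order 120, S_6 (6T16) of order 720; the others are excluded. The observed types are precisely the cycle types that occur in PGL(2,5) (6T14) (apart from the identity). Each of the other remaining candidates has further cycle types, and by the Chebotarev density theorem the matching factorization patterns would occur for a proportion of primes equal to their share of the group: S_6 (6T16) additionally contains elements of type 4+2, 3+2+1, 3+1+1+1, 2+1+1+1+1 (265 of its 720 elements, about 37% of primes). None of the 21 primes tested shows any such pattern (for each of these groups the chance of that is below 10^-4), which rules them out. Hence G = PGL(2,5) (6T14), of order 120.

PGL(2,5) (order 120)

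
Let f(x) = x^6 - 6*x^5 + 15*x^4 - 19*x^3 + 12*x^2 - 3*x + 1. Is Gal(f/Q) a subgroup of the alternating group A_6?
No

The polynomial is irreducible of degree 6 over Q. Its discriminant is -19683, which is not a perfect square. A Galois group lies in the alternating group exactly when the discriminant is a square in Q, so the Galois group (C_6) is not contained in A_6.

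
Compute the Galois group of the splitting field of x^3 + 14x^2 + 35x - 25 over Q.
The polynomial is an irreducible cubic over Q and its discriminant is 105625 = 325^2, a perfect square. For an irreducible cubic, a square discriminant forces the Galois group to be A_3, the cyclic group of order 3.

C_3 (also written C3)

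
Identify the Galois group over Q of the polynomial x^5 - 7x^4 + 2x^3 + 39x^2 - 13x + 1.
5T1: C_5

The polynomial f is an irreducible quintic over Q, so G = Gal(f/Q) is a transitive subgroup of S_5: one of C_5 (5T1, order 5), D_5 (5T2, order 10), F_20 (5T3, order 20), A_5 (5T4, order 60) or S_5 (5T5, order 120). The discriminant of f is 115971361 = 10769^2, a perfect square, so G is contained in A_5. The transitive groups of degree 5 contained in A_5 are: C_5 (5T1, order 5), D_5 (5T2, order 10), A_5 (5T4, order 60). By Dedekind's theorem, for a prime p not dividing disc(f) the degrees of the irreducible factors of f mod p form the cycle type of an element of G. Factoring f modulo the 14 such primes p <= 47 (skipping 11, which divides the discriminant), each new pattern first appears at: mod 2: f = (x^5 + x^4 + x^2 + x + 1), pattern 5; mod 23: f = (x + 2)(x + 10)(x + 12)(x + 16)(x + 22), pattern 1+1+1+1+1. No other pattern occurs in this range, so the set of observed cycle types is {5, 1+1+1+1+1}. The candidates containing elements of all these cycle types are C_5 (5T1) of order 5, D_5 (5T2) of order 10, A_5 (5T4) of order 60; the others are excluded. The observed types are precisely the cycle types that occur in C_5 (5T1). Each of the other remaining candidates has further cycle types, and by the Chebotarev density theorem the matching factorization patterns would occur for a proportion of primes equal to their share of the group: D_5 (5T2) additionally contains elements of type 2+2+1 (5 of its 10 elements, about 50% of primes); A_5 (5T4) additionally contains elements of type 3+1+1, 2+2+1 (35 of its 60 elements, about 58% of primes). None of the 14 primes tested shows any such pattern (for each of these groups the chance of that is below 10^-4), which rules them out. Hence G = C_5 (5T1), of order 5.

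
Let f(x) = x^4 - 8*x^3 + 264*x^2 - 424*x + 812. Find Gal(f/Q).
A_4 (order 12)

The polynomial is an irreducible quartic over Q and its discriminant is 35054735855616 = 5920704^2, a perfect square, so the Galois group is contained in A_4. The resolvent cubic y^3 - 264*y^2 + 144*y + 625728 is irreducible over Q. An irreducible resolvent with square discriminant gives A_4.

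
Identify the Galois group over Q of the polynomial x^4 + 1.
V_4, the Klein four-group

The polynomial is an irreducible quartic over Q and its discriminant is 256 = 16^2, a perfect square, so the Galois group is contained in A_4. The resolvent cubic y^3 - 4*y splits completely over Q, which gives the Klein four-group V_4.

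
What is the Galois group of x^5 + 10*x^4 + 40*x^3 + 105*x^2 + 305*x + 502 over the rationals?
F_20, the Frobenius group of order 20

The polynomial f is an irreducible quintic over Q, so G = Gal(f/Q) is a transitive subgroup of S_5: one of C_5 (5T1, order 5), D_5 (5T2, order 10), F_20 (5T3, order 20), A_5 (5T4, order 60) or S_5 (5T5, order 120). The discriminant of f is 1578517578125, which is not a perfect square, so G is not contained in A_5. The transitive groups of degree 5 not contained in A_5 are: F_20 (5T3, order 20), S_5 (5T5, order 120). By Dedekind's theorem, for a prime p not dividing disc(f) the degrees of the irreducible factors of f mod p form the cycle type of an element of G. Factoring f modulo the 18 such primes p <= 73 (skipping 5, 29, 31, which divide the discriminant), each new pattern first appears at: mod 2: f = (x)(x^4 + x + 1), pattern 4+1; mod 11: f = (x^5 + 10x^4 + 7x^3 + 6x^2 + 8x + 7), pattern 5; mod 19: f = (x + 3)(x^2 + 2x + 10)(x^2 + 5x + 18), pattern 2+2+1. No other pattern occurs in this range, so the set of observed cycle types is {4+1, 5, 2+2+1}. The candidates containing elements of all these cycle types are F_20 (5T3) of order 20, S_5 (5T5) of order 120; the others are excluded. The observed types are precisely the cycle types that occur in F_20 (5T3) (apart from the identity). Each of the other remaining candidates has further cycle types, and by the Chebotarev density theorem the matching factorization patterns would occur for a proportion of primes equal to their share of the group: S_5 (5T5) additionally contains elements of type 3+2, 3+1+1, 2+1+1+1 (50 of its 120 elements, about 42% of primes). None of the 18 primes tested shows any such pattern (for each of these groups the chance of that is below 10^-4), which rules them out. Hence G = F_20 (5T3), of order 20.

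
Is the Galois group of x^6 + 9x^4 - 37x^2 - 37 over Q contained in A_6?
No

The polynomial is irreducible of degree 6 over Q. Its discriminant is 870211913777152, which is not a perfect square. A Galois group lies in the alternating group exactly when the discriminant is a square in Q, so the Galois group (S_4) is not contained in A_6.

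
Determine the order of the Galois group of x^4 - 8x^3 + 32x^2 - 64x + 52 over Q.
4

The degree of the splitting field over Q equals the order of the Galois group, so first determine the group. The polynomial is an irreducible quartic over Q and its discriminant is 147456 = 384^2, a perfect square, so the Galois group is contained in A_4. The resolvent cubic y^3 - 32*y^2 + 304*y - 768 splits completely over Q, which gives the Klein four-group V_4. The Galois group V_4 (4T2) has order 4, so the splitting field has degree 4 over Q.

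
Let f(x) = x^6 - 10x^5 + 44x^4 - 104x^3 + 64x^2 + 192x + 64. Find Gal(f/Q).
(C_3 x C_3) : C_4

The polynomial f is an irreducible sextic over Q, so G = Gal(f/Q) is one of the 16 transitive subgroups 6T1, ..., 6T16 of S_6. The discriminant of f is 564385546240000 = 23756800^2, a perfect square, so G is contained in A_6. The transitive groups of degree 6 contained in A_6 are: A_4 (6T4, order 12), S_4 (6T7, order 24), (C_3 x C_3) : C_4 (6T10, order 36), PSL(2,5) (6T12, order 60), A_6 (6T15, order 360). By Dedekind's theorem, for a prime p not dividing disc(f) the degrees of the irreducible factors of f mod p form the cycle type of an element of G. Factoring f modulo the 19 such primes p <= 79 (skipping 2, 5, 29, which divide the discriminant), each new pattern first appears at: mod 3: f = (x^2 + 2x + 2)(x^4 + x + 2), pattern 4+2; mod 11: f = (x^3 + 2x^2 + x + 8)(x^3 + 10x^2 + x + 8), pattern 3+3; mod 19: f = (x + 1)(x + 3)(x^2 + x + 9)(x^2 + 4x + 8), pattern 2+2+1+1; mod 61: f = (x + 7)(x + 21)(x + 54)(x^3 + 30x^2 + 12x + 8), pattern 3+1+1+1. No other pattern occurs in this range, so the set of observed cycle types is {4+2, 3+3, 2+2+1+1, 3+1+1+1}. The candidates containing elements of all these cycle types are (C_3 x C_3) : C_4 (6T10) of order 36, A_6 (6T15) of order 360; the others are excluded. The observed types are precisely the cycle types that occur in (C_3 x C_3) : C_4 (6T10) (apart from the identity). Each of the other remaining candidates has further cycle types, and by the Chebotarev density theorem the matching factorization patterns would occur for a proportion of primes equal to their share of the group: A_6 (6T15) additionally contains elements of type 5+1 (144 of its 360 elements, about 40% of primes). None of the 19 primes tested shows any such pattern (for each of these groups the chance of that is below 10^-4), which rules them out. Hence G = (C_3 x C_3) : C_4 (6T10), of order 36.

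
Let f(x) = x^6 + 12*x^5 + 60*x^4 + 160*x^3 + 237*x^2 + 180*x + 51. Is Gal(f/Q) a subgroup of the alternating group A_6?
Yes

The polynomial is irreducible of degree 6 over Q. Its discriminant is 419904 = 648^2, a perfect square. A Galois group lies in the alternating group exactly when the discriminant is a square in Q, so the Galois group (A_4) is contained in A_6.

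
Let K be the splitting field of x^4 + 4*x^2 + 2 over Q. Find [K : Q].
4

The degree of the splitting field over Q equals the order of the Galois group, so first determine the group. The polynomial is an irreducible quartic over Q and its discriminant is 2048, which is not a perfect square, so the Galois group is not contained in A_4. The resolvent cubic y^3 - 4*y^2 - 8*y + 32 has exactly one rational root, so the Galois group is C_4 or D_4. The quartic becomes reducible over Q(sqrt(disc)), so the group is C_4. The Galois group C_4 (4T1) has order 4, so the splitting field has degree 4 over Q.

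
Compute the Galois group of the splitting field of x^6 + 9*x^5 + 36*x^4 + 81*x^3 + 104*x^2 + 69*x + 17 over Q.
S_4

The polynomial f is an irreducible sextic over Q, so G = Gal(f/Q) is one of the 16 transitive subgroups 6T1, ..., 6T16 of S_6. The discriminant of f is 810448, which is not a perfect square, so G is not contained in A_6. The transitive groups of degree 6 not contained in A_6 are: C_6 (6T1, order 6), S_3 (6T2, order 6), D_6 (6T3, order 12), C_3 x S_3 (6T5, order 18), A_4 x C_2 (6T6, order 24), S_4 (6T8, order 24), S_3 x S_3 (6T9, order 36), S_4 x C_2 (6T11, order 48), (S_3 x S_3) : C_2 (6T13, order 72), PGL(2,5) (6T14, order 120), S_6 (6T16, order 720). By Dedekind's theorem, for a prime p not dividing disc(f) the degrees of the irreducible factors of f mod p form the cycle type of an element of G. Factoring f modulo the 22 such primes p <= 89 (skipping 2, 37, which divide the discriminant), each new pattern first appears at: mod 3: f = (x^3 + x^2 + 2x + 1)(x^3 + 2x^2 + 2x + 2), pattern 3+3; mod 5: f = (x^2 + 2x + 4)(x^2 + 3x + 4)(x^2 + 4x + 2), pattern 2+2+2; mod 17: f = (x)(x + 3)(x^4 + 6x^3 + x^2 + 10x + 6), pattern 4+1+1; mod 67: f = (x + 6)(x + 64)(x^2 + 3x + 42)(x^2 + 3x + 52), pattern 2+2+1+1. No other pattern occurs in this range, so the set of observed cycle types is {3+3, 2+2+2, 4+1+1, 2+2+1+1}. The candidates containing elements of all these cycle types are S_4 (6T8) of order 24, S_4 x C_2 (6T11) of order 48, PGL(2,5) (6T14) of order 120, S_6 (6T16) of order 720; the others are excluded. The observed types are precisely the cycle types that occur in S_4 (6T8) (apart from the identity). Each of the other remaining candidates has further cycle types, and by the Chebotarev density theorem the matching factorization patterns would occur for a proportion of primes equal to their share of the group: S_4 x C_2 (6T11) additionally contains elements of type 6, 4+2, 2+1+1+1+1 (17 of its 48 elements, about 35% of primes); PGL(2,5) (6T14) additionally contains elements of type 6, 5+1 (44 of its 120 elements, about 37% of primes); S_6 (6T16) additionally contains elements of type 6, 5+1, 4+2, 3+2+1, 3+1+1+1, 2+1+1+1+1 (529 of its 720 elements, about 73% of primes). None of the 22 primes tested shows any such pattern (for each of these groups the chance of that is below 10^-4), which rules them out. Hence G = S_4 (6T8), of order 24.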